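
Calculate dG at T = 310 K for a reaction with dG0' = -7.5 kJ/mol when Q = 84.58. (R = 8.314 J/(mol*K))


dG = dG0' + RT * ln(Q) / 1000
dG = -7.5 + 8.314 * 310 * ln(84.58) / 1000
dG = 3.9375 kJ/mol

3.9375 kJ/mol


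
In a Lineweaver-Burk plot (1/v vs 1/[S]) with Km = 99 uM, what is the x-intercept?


x-intercept = -1/Km
= -1/99
= -0.0101 1/uM

-0.0101 1/uM


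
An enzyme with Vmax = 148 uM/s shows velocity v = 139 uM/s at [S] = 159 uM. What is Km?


Km = [S] * (Vmax - v) / v
Km = 159 * (148 - 139) / 139
Km = 10.295 uM

10.295 uM


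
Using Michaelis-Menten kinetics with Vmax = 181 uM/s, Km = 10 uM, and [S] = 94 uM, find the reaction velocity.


v = Vmax * [S] / (Km + [S])
v = 181 * 94 / (10 + 94)
v = 163.5962 uM/s

163.5962 uM/s


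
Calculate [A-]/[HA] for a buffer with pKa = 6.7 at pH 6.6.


[A-]/[HA] = 10^(pH - pKa)
= 10^(6.6 - 6.7)
= 0.7943

0.7943


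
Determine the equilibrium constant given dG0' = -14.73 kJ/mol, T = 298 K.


Keq = exp(-dG0 * 1000 / (R * T))
Keq = exp(-(-14.73) * 1000 / (8.314 * 298))
Keq = 381.968

381.968


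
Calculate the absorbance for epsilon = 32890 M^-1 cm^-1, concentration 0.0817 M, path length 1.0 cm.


A = epsilon * c * l
A = 32890 * 0.0817 * 1.0
A = 2687.113

2687.113


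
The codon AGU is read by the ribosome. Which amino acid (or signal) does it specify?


Standard genetic code lookup.
Codon AGU -> Ser

Ser


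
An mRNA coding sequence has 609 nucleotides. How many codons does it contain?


codons = nucleotides / 3
codons = 609 / 3 = 203

203


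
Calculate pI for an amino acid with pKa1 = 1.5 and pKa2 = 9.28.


pI = (pKa1 + pKa2) / 2
pI = (1.5 + 9.28) / 2
pI = 5.39

5.39


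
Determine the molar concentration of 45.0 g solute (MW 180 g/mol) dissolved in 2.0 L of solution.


C = (mass / MW) / volume
C = (45.0 / 180) / 2.0
C = 0.125 M

0.125 M


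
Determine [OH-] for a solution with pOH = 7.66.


[OH-] = 10^(-pOH)
[OH-] = 10^(-7.66)
[OH-] = 2.188e-08 M

2.188e-08 M


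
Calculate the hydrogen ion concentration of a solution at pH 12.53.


[H+] = 10^(-pH)
[H+] = 10^(-12.53)
[H+] = 2.951e-13 M

2.951e-13 M


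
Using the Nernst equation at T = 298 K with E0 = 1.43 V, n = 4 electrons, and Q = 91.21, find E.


E = E0 - (RT/nF) * ln(Q)
E = 1.43 - (8.314 * 298 / (4 * 96485)) * ln(91.21)
E = 1.401 V

1.401 V


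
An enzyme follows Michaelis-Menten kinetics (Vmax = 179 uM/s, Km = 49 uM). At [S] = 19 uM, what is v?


v = Vmax * [S] / (Km + [S])
v = 179 * 19 / (49 + 19)
v = 50.0147 uM/s

50.0147 uM/s


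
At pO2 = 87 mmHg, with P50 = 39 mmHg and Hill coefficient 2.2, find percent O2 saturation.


Y = pO2^n / (P50^n + pO2^n)
Y = 87^2.2 / (39^2.2 + 87^2.2)
Y = 85.39%

85.39%


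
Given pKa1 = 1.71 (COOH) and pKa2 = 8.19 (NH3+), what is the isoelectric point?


pI = (pKa1 + pKa2) / 2
pI = (1.71 + 8.19) / 2
pI = 4.95

4.95


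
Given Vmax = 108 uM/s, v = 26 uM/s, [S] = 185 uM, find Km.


Km = [S] * (Vmax - v) / v
Km = 185 * (108 - 26) / 26
Km = 583.4615 uM

583.4615 uM


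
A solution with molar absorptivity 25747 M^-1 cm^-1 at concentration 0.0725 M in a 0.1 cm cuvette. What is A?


A = epsilon * c * l
A = 25747 * 0.0725 * 0.1
A = 186.6658

186.6658


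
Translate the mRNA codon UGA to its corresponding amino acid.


Standard genetic code lookup.
Codon UGA -> Stop

Stop


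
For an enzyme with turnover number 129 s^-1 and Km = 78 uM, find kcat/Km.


Catalytic efficiency = kcat / Km
= 129 / 78
= 1.6538 uM^-1*s^-1

1.6538 uM^-1*s^-1


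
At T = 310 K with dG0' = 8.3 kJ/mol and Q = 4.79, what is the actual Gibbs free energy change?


dG = dG0' + RT * ln(Q) / 1000
dG = 8.3 + 8.314 * 310 * ln(4.79) / 1000
dG = 12.3375 kJ/mol

12.3375 kJ/mol


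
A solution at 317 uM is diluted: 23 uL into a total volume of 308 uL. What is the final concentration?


C2 = C1 * V1 / V2
C2 = 317 * 23 / 308
C2 = 23.6721 uM

23.6721 uM


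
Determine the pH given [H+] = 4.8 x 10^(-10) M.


pH = -log10([H+])
pH = -log10(4.8 x 10^(-10))
pH = 9.3188

9.3188


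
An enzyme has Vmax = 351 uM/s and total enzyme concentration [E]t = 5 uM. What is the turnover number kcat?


kcat = Vmax / [E]t
kcat = 351 / 5
kcat = 70.2 s^-1

70.2 s^-1


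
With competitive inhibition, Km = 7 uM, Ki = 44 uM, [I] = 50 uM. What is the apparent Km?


Km_app = Km * (1 + [I]/Ki)
Km_app = 7 * (1 + 50/44)
Km_app = 14.9545 uM

14.9545 uM


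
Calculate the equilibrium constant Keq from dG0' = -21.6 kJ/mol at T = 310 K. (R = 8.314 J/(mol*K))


Keq = exp(-dG0 * 1000 / (R * T))
Keq = exp(-(-21.6) * 1000 / (8.314 * 310))
Keq = 4362.208

4362.208


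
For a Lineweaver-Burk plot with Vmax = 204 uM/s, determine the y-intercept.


y-intercept = 1/Vmax
= 1/204
= 0.0049 s/uM

0.0049 s/uM


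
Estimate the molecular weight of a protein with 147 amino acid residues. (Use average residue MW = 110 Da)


MW = n_residues * 110 Da
MW = 147 * 110
MW = 16170 Da

16170 Da


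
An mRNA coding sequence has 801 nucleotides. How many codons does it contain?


codons = nucleotides / 3
codons = 801 / 3 = 267

267


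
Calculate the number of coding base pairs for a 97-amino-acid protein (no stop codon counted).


Each amino acid = 1 codon = 3 bp
bp = 97 * 3 = 291 bp

291 bp


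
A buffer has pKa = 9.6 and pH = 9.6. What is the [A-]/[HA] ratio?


[A-]/[HA] = 10^(pH - pKa)
= 10^(9.6 - 9.6)
= 1.0

1.0


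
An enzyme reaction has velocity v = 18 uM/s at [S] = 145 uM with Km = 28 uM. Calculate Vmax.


Vmax = v * (Km + [S]) / [S]
Vmax = 18 * (28 + 145) / 145
Vmax = 21.4759 uM/s

21.4759 uM/s


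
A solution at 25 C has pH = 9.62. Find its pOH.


pOH = 14 - pH
pOH = 14 - 9.62
pOH = 4.38

4.38


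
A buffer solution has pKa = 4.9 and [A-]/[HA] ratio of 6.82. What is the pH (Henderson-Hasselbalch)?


pH = pKa + log10([A-]/[HA])
pH = 4.9 + log10(6.82)
pH = 5.7338

5.7338


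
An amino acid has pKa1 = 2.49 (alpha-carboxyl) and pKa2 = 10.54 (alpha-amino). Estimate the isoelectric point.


pI = (pKa1 + pKa2) / 2
pI = (2.49 + 10.54) / 2
pI = 6.515

6.515


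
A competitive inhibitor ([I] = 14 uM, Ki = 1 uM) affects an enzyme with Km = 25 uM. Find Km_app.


Km_app = Km * (1 + [I]/Ki)
Km_app = 25 * (1 + 14/1)
Km_app = 375.0 uM

375.0 uM


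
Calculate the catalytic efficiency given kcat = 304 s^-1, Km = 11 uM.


Catalytic efficiency = kcat / Km
= 304 / 11
= 27.6364 uM^-1*s^-1

27.6364 uM^-1*s^-1


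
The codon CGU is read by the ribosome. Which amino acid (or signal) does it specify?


Standard genetic code lookup.
Codon CGU -> Arg

Arg


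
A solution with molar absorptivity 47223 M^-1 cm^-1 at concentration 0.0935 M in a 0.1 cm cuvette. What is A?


A = epsilon * c * l
A = 47223 * 0.0935 * 0.1
A = 441.535

441.535


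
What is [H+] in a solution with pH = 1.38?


[H+] = 10^(-pH)
[H+] = 10^(-1.38)
[H+] = 0.0417 M

0.0417 M


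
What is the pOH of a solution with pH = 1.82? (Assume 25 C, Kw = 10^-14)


pOH = 14 - pH
pOH = 14 - 1.82
pOH = 12.18

12.18


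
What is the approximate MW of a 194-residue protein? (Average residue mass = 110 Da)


MW = n_residues * 110 Da
MW = 194 * 110
MW = 21340 Da

21340 Da


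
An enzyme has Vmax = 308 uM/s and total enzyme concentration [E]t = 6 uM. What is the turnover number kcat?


kcat = Vmax / [E]t
kcat = 308 / 6
kcat = 51.3333 s^-1

51.3333 s^-1


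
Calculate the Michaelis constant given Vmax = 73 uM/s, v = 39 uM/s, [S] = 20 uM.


Km = [S] * (Vmax - v) / v
Km = 20 * (73 - 39) / 39
Km = 17.4359 uM

17.4359 uM


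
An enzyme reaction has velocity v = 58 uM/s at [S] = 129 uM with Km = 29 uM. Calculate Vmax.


Vmax = v * (Km + [S]) / [S]
Vmax = 58 * (29 + 129) / 129
Vmax = 71.0388 uM/s

71.0388 uM/s


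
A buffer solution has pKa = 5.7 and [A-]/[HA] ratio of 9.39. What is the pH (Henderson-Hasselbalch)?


pH = pKa + log10([A-]/[HA])
pH = 5.7 + log10(9.39)
pH = 6.6727

6.6727


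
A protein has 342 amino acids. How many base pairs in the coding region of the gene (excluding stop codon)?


Each amino acid = 1 codon = 3 bp
bp = 342 * 3 = 1026 bp

1026 bp


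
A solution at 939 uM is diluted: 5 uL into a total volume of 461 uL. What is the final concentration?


C2 = C1 * V1 / V2
C2 = 939 * 5 / 461
C2 = 10.1844 uM

10.1844 uM


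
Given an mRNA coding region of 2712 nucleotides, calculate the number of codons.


codons = nucleotides / 3
codons = 2712 / 3 = 904

904


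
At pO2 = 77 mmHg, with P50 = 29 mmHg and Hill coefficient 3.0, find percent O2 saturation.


Y = pO2^n / (P50^n + pO2^n)
Y = 77^3.0 / (29^3.0 + 77^3.0)
Y = 94.93%

94.93%


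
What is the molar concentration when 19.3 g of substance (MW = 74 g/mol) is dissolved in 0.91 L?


C = (mass / MW) / volume
C = (19.3 / 74) / 0.91
C = 0.2866 M

0.2866 M


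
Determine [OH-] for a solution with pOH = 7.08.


[OH-] = 10^(-pOH)
[OH-] = 10^(-7.08)
[OH-] = 8.318e-08 M

8.318e-08 M


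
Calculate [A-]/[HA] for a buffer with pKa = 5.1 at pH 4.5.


[A-]/[HA] = 10^(pH - pKa)
= 10^(4.5 - 5.1)
= 0.2512

0.2512


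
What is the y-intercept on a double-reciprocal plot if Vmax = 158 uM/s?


y-intercept = 1/Vmax
= 1/158
= 0.0063 s/uM

0.0063 s/uM


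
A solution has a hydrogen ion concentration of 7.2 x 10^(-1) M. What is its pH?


pH = -log10([H+])
pH = -log10(7.2 x 10^(-1))
pH = 0.1427

0.1427


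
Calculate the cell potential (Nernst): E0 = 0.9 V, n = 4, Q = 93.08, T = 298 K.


E = E0 - (RT/nF) * ln(Q)
E = 0.9 - (8.314 * 298 / (4 * 96485)) * ln(93.08)
E = 0.8709 V

0.8709 V


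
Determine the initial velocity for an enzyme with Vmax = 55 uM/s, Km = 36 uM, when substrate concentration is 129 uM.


v = Vmax * [S] / (Km + [S])
v = 55 * 129 / (36 + 129)
v = 43.0 uM/s

43.0 uM/s


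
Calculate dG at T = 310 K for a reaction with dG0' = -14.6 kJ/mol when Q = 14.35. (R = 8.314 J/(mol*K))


dG = dG0' + RT * ln(Q) / 1000
dG = -14.6 + 8.314 * 310 * ln(14.35) / 1000
dG = -7.7346 kJ/mol

-7.7346 kJ/mol


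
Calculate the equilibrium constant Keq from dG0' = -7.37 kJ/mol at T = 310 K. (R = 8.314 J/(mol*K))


Keq = exp(-dG0 * 1000 / (R * T))
Keq = exp(-(-7.37) * 1000 / (8.314 * 310))
Keq = 17.4535

17.4535


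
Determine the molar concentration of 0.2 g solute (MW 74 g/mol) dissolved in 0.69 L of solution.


C = (mass / MW) / volume
C = (0.2 / 74) / 0.69
C = 0.0039 M

0.0039 M


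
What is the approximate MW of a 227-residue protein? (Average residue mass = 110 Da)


MW = n_residues * 110 Da
MW = 227 * 110
MW = 24970 Da

24970 Da


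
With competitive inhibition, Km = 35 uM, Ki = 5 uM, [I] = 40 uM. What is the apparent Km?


Km_app = Km * (1 + [I]/Ki)
Km_app = 35 * (1 + 40/5)
Km_app = 315.0 uM

315.0 uM


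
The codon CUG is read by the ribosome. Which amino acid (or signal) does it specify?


Standard genetic code lookup.
Codon CUG -> Leu

Leu


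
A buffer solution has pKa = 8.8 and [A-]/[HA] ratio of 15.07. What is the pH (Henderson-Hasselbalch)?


pH = pKa + log10([A-]/[HA])
pH = 8.8 + log10(15.07)
pH = 9.9781

9.9781


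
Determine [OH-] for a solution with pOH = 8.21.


[OH-] = 10^(-pOH)
[OH-] = 10^(-8.21)
[OH-] = 6.166e-09 M

6.166e-09 M


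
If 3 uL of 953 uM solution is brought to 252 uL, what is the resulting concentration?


C2 = C1 * V1 / V2
C2 = 953 * 3 / 252
C2 = 11.3452 uM

11.3452 uM


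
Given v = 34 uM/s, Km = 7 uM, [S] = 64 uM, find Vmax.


Vmax = v * (Km + [S]) / [S]
Vmax = 34 * (7 + 64) / 64
Vmax = 37.7188 uM/s

37.7188 uM/s


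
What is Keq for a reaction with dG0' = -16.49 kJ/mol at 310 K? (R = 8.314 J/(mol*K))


Keq = exp(-dG0 * 1000 / (R * T))
Keq = exp(-(-16.49) * 1000 / (8.314 * 310))
Keq = 600.6842

600.6842


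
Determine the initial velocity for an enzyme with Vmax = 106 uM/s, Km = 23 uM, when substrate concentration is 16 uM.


v = Vmax * [S] / (Km + [S])
v = 106 * 16 / (23 + 16)
v = 43.4872 uM/s

43.4872 uM/s


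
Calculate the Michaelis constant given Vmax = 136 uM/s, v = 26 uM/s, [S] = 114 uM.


Km = [S] * (Vmax - v) / v
Km = 114 * (136 - 26) / 26
Km = 482.3077 uM

482.3077 uM


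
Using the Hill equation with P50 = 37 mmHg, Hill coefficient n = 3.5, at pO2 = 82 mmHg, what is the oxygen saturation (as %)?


Y = pO2^n / (P50^n + pO2^n)
Y = 82^3.5 / (37^3.5 + 82^3.5)
Y = 94.19%

94.19%


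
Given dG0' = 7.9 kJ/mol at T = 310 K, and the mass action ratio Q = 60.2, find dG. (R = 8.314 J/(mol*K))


dG = dG0' + RT * ln(Q) / 1000
dG = 7.9 + 8.314 * 310 * ln(60.2) / 1000
dG = 18.4611 kJ/mol

18.4611 kJ/mol


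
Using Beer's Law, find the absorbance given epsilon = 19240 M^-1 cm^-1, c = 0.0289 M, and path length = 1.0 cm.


A = epsilon * c * l
A = 19240 * 0.0289 * 1.0
A = 556.036

556.036


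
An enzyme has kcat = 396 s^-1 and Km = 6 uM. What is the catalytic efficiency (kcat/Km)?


Catalytic efficiency = kcat / Km
= 396 / 6
= 66.0 uM^-1*s^-1

66.0 uM^-1*s^-1


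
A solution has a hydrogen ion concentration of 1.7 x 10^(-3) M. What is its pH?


pH = -log10([H+])
pH = -log10(1.7 x 10^(-3))
pH = 2.7696

2.7696


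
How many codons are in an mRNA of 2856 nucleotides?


codons = nucleotides / 3
codons = 2856 / 3 = 952

952


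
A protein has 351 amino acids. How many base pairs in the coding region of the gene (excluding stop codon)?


Each amino acid = 1 codon = 3 bp
bp = 351 * 3 = 1053 bp

1053 bp


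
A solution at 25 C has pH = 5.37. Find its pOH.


pOH = 14 - pH
pOH = 14 - 5.37
pOH = 8.63

8.63


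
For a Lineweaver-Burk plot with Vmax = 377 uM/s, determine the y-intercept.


y-intercept = 1/Vmax
= 1/377
= 0.0027 s/uM

0.0027 s/uM


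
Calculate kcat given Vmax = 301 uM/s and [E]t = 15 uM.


kcat = Vmax / [E]t
kcat = 301 / 15
kcat = 20.0667 s^-1

20.0667 s^-1


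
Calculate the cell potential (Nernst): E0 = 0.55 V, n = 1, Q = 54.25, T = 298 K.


E = E0 - (RT/nF) * ln(Q)
E = 0.55 - (8.314 * 298 / (1 * 96485)) * ln(54.25)
E = 0.4475 V

0.4475 V


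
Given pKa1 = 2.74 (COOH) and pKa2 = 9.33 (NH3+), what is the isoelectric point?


pI = (pKa1 + pKa2) / 2
pI = (2.74 + 9.33) / 2
pI = 6.035

6.035


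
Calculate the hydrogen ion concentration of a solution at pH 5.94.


[H+] = 10^(-pH)
[H+] = 10^(-5.94)
[H+] = 1.148e-06 M

1.148e-06 M


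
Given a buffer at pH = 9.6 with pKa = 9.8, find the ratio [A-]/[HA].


[A-]/[HA] = 10^(pH - pKa)
= 10^(9.6 - 9.8)
= 0.631

0.631


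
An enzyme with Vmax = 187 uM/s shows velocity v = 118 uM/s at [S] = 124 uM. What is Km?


Km = [S] * (Vmax - v) / v
Km = 124 * (187 - 118) / 118
Km = 72.5085 uM

72.5085 uM


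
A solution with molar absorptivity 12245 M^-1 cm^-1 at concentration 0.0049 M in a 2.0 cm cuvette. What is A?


A = epsilon * c * l
A = 12245 * 0.0049 * 2.0
A = 120.001

120.001


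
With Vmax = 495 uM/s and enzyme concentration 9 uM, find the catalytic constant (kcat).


kcat = Vmax / [E]t
kcat = 495 / 9
kcat = 55.0 s^-1

55.0 s^-1


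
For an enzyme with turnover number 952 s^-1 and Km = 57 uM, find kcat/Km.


Catalytic efficiency = kcat / Km
= 952 / 57
= 16.7018 uM^-1*s^-1

16.7018 uM^-1*s^-1


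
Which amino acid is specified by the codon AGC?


Standard genetic code lookup.
Codon AGC -> Ser

Ser


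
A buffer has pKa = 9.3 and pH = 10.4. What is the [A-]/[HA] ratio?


[A-]/[HA] = 10^(pH - pKa)
= 10^(10.4 - 9.3)
= 12.5893

12.5893


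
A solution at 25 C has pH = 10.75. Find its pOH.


pOH = 14 - pH
pOH = 14 - 10.75
pOH = 3.25

3.25


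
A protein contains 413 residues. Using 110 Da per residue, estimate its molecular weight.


MW = n_residues * 110 Da
MW = 413 * 110
MW = 45430 Da

45430 Da


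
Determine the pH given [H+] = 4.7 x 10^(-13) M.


pH = -log10([H+])
pH = -log10(4.7 x 10^(-13))
pH = 12.3279

12.3279


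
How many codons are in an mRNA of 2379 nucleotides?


codons = nucleotides / 3
codons = 2379 / 3 = 793

793


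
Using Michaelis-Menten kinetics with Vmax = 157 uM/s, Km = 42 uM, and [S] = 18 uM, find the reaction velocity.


v = Vmax * [S] / (Km + [S])
v = 157 * 18 / (42 + 18)
v = 47.1 uM/s

47.1 uM/s


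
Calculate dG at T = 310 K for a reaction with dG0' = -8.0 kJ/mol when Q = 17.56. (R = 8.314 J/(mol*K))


dG = dG0' + RT * ln(Q) / 1000
dG = -8.0 + 8.314 * 310 * ln(17.56) / 1000
dG = -0.6143 kJ/mol

-0.6143 kJ/mol


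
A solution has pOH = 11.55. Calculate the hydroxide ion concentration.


[OH-] = 10^(-pOH)
[OH-] = 10^(-11.55)
[OH-] = 2.818e-12 M

2.818e-12 M


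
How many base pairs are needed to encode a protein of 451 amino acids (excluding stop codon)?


Each amino acid = 1 codon = 3 bp
bp = 451 * 3 = 1353 bp

1353 bp


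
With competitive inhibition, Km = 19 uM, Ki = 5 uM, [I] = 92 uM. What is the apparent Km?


Km_app = Km * (1 + [I]/Ki)
Km_app = 19 * (1 + 92/5)
Km_app = 368.6 uM

368.6 uM


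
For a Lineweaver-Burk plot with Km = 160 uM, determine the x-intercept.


x-intercept = -1/Km
= -1/160
= -0.0063 1/uM

-0.0063 1/uM


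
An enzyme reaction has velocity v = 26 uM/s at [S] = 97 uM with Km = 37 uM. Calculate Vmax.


Vmax = v * (Km + [S]) / [S]
Vmax = 26 * (37 + 97) / 97
Vmax = 35.9175 uM/s

35.9175 uM/s


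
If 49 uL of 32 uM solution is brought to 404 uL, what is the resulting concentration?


C2 = C1 * V1 / V2
C2 = 32 * 49 / 404
C2 = 3.8812 uM

3.8812 uM


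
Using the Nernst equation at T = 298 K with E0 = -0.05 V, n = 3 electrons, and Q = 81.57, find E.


E = E0 - (RT/nF) * ln(Q)
E = -0.05 - (8.314 * 298 / (3 * 96485)) * ln(81.57)
E = -0.0877 V

-0.0877 V


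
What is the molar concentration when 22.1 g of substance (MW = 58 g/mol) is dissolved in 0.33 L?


C = (mass / MW) / volume
C = (22.1 / 58) / 0.33
C = 1.1546 M

1.1546 M


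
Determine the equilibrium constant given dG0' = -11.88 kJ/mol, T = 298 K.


Keq = exp(-dG0 * 1000 / (R * T))
Keq = exp(-(-11.88) * 1000 / (8.314 * 298))
Keq = 120.9064

120.9064


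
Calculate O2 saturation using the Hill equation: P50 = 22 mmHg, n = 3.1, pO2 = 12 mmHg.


Y = pO2^n / (P50^n + pO2^n)
Y = 12^3.1 / (22^3.1 + 12^3.1)
Y = 13.25%

13.25%


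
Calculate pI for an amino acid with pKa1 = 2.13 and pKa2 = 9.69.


pI = (pKa1 + pKa2) / 2
pI = (2.13 + 9.69) / 2
pI = 5.91

5.91


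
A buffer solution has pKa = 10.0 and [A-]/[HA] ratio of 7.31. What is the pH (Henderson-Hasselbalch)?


pH = pKa + log10([A-]/[HA])
pH = 10.0 + log10(7.31)
pH = 10.8639

10.8639


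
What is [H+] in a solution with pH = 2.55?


[H+] = 10^(-pH)
[H+] = 10^(-2.55)
[H+] = 0.0028 M

0.0028 M


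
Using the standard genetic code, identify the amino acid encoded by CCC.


Standard genetic code lookup.
Codon CCC -> Pro

Pro


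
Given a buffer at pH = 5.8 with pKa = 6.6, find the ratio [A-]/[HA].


[A-]/[HA] = 10^(pH - pKa)
= 10^(5.8 - 6.6)
= 0.1585

0.1585


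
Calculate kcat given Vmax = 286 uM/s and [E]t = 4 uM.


kcat = Vmax / [E]t
kcat = 286 / 4
kcat = 71.5 s^-1

71.5 s^-1


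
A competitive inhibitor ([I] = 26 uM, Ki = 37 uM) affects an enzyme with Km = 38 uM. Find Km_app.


Km_app = Km * (1 + [I]/Ki)
Km_app = 38 * (1 + 26/37)
Km_app = 64.7027 uM

64.7027 uM


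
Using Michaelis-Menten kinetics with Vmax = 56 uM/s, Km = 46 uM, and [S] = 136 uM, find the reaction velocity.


v = Vmax * [S] / (Km + [S])
v = 56 * 136 / (46 + 136)
v = 41.8462 uM/s

41.8462 uM/s


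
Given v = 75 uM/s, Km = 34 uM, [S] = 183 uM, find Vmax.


Vmax = v * (Km + [S]) / [S]
Vmax = 75 * (34 + 183) / 183
Vmax = 88.9344 uM/s

88.9344 uM/s


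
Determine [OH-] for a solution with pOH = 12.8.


[OH-] = 10^(-pOH)
[OH-] = 10^(-12.8)
[OH-] = 1.585e-13 M

1.585e-13 M


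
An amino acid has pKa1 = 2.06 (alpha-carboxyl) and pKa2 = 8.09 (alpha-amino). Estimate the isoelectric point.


pI = (pKa1 + pKa2) / 2
pI = (2.06 + 8.09) / 2
pI = 5.075

5.075


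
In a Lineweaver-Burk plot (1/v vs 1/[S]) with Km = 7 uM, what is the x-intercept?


x-intercept = -1/Km
= -1/7
= -0.1429 1/uM

-0.1429 1/uM


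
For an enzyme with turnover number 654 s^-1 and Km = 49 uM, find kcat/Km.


Catalytic efficiency = kcat / Km
= 654 / 49
= 13.3469 uM^-1*s^-1

13.3469 uM^-1*s^-1


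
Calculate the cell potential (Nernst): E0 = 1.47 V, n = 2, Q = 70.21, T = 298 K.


E = E0 - (RT/nF) * ln(Q)
E = 1.47 - (8.314 * 298 / (2 * 96485)) * ln(70.21)
E = 1.4154 V

1.4154 V


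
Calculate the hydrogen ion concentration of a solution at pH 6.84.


[H+] = 10^(-pH)
[H+] = 10^(-6.84)
[H+] = 1.445e-07 M

1.445e-07 M


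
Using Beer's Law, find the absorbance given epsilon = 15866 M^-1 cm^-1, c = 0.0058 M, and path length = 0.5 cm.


A = epsilon * c * l
A = 15866 * 0.0058 * 0.5
A = 46.0114

46.0114


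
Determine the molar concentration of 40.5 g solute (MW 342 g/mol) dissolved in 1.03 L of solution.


C = (mass / MW) / volume
C = (40.5 / 342) / 1.03
C = 0.115 M

0.115 M


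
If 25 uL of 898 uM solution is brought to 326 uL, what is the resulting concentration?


C2 = C1 * V1 / V2
C2 = 898 * 25 / 326
C2 = 68.865 uM

68.865 uM


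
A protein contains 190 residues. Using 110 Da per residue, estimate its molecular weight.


MW = n_residues * 110 Da
MW = 190 * 110
MW = 20900 Da

20900 Da


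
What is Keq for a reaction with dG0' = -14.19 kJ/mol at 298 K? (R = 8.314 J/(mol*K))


Keq = exp(-dG0 * 1000 / (R * T))
Keq = exp(-(-14.19) * 1000 / (8.314 * 298))
Keq = 307.1639

307.1639


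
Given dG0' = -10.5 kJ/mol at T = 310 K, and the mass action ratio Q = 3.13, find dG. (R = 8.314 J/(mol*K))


dG = dG0' + RT * ln(Q) / 1000
dG = -10.5 + 8.314 * 310 * ln(3.13) / 1000
dG = -7.5592 kJ/mol

-7.5592 kJ/mol


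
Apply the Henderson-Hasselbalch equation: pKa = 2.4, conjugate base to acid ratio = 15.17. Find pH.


pH = pKa + log10([A-]/[HA])
pH = 2.4 + log10(15.17)
pH = 3.581

3.581


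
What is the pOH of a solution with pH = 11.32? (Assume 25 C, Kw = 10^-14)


pOH = 14 - pH
pOH = 14 - 11.32
pOH = 2.68

2.68


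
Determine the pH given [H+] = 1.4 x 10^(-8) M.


pH = -log10([H+])
pH = -log10(1.4 x 10^(-8))
pH = 7.8539

7.8539


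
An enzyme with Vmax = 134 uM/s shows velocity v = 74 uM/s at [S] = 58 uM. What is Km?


Km = [S] * (Vmax - v) / v
Km = 58 * (134 - 74) / 74
Km = 47.027 uM

47.027 uM


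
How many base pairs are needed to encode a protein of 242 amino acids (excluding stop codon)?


Each amino acid = 1 codon = 3 bp
bp = 242 * 3 = 726 bp

726 bp


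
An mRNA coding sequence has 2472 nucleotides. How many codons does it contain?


codons = nucleotides / 3
codons = 2472 / 3 = 824

824


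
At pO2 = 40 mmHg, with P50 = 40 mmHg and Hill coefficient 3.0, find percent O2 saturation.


Y = pO2^n / (P50^n + pO2^n)
Y = 40^3.0 / (40^3.0 + 40^3.0)
Y = 50.0%

50.0%


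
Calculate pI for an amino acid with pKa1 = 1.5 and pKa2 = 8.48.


pI = (pKa1 + pKa2) / 2
pI = (1.5 + 8.48) / 2
pI = 4.99

4.99


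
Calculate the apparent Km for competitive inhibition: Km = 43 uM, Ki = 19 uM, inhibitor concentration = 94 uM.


Km_app = Km * (1 + [I]/Ki)
Km_app = 43 * (1 + 94/19)
Km_app = 255.7368 uM

255.7368 uM


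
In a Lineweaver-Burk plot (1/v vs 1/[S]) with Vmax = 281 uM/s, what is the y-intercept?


y-intercept = 1/Vmax
= 1/281
= 0.0036 s/uM

0.0036 s/uM


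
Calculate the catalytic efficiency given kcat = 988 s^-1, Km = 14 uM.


Catalytic efficiency = kcat / Km
= 988 / 14
= 70.5714 uM^-1*s^-1

70.5714 uM^-1*s^-1


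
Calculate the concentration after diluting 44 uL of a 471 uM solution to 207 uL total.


C2 = C1 * V1 / V2
C2 = 471 * 44 / 207
C2 = 100.1159 uM

100.1159 uM


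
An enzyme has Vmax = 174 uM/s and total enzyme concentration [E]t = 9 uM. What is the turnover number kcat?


kcat = Vmax / [E]t
kcat = 174 / 9
kcat = 19.3333 s^-1

19.3333 s^-1


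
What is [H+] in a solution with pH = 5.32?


[H+] = 10^(-pH)
[H+] = 10^(-5.32)
[H+] = 4.786e-06 M

4.786e-06 M


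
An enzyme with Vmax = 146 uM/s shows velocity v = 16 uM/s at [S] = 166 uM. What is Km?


Km = [S] * (Vmax - v) / v
Km = 166 * (146 - 16) / 16
Km = 1348.75 uM

1348.75 uM


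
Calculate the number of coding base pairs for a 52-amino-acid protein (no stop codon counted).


Each amino acid = 1 codon = 3 bp
bp = 52 * 3 = 156 bp

156 bp


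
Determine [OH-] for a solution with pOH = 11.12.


[OH-] = 10^(-pOH)
[OH-] = 10^(-11.12)
[OH-] = 7.586e-12 M

7.586e-12 M


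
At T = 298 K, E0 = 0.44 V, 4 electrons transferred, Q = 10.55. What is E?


E = E0 - (RT/nF) * ln(Q)
E = 0.44 - (8.314 * 298 / (4 * 96485)) * ln(10.55)
E = 0.4249 V

0.4249 V


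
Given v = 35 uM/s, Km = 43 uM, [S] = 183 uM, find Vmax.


Vmax = v * (Km + [S]) / [S]
Vmax = 35 * (43 + 183) / 183
Vmax = 43.224 uM/s

43.224 uM/s


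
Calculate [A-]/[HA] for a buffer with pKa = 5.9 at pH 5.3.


[A-]/[HA] = 10^(pH - pKa)
= 10^(5.3 - 5.9)
= 0.2512

0.2512


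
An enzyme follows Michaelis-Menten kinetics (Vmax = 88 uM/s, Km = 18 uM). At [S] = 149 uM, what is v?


v = Vmax * [S] / (Km + [S])
v = 88 * 149 / (18 + 149)
v = 78.515 uM/s

78.515 uM/s


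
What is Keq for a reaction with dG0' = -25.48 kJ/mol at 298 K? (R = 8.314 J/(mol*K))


Keq = exp(-dG0 * 1000 / (R * T))
Keq = exp(-(-25.48) * 1000 / (8.314 * 298))
Keq = 29268.3549

29268.3549


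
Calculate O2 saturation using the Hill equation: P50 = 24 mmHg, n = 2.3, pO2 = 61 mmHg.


Y = pO2^n / (P50^n + pO2^n)
Y = 61^2.3 / (24^2.3 + 61^2.3)
Y = 89.52%

89.52%


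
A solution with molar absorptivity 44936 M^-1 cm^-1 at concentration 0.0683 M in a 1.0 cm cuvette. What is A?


A = epsilon * c * l
A = 44936 * 0.0683 * 1.0
A = 3069.1288

3069.1288


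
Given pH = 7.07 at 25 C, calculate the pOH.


pOH = 14 - pH
pOH = 14 - 7.07
pOH = 6.93

6.93


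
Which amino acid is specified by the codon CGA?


Standard genetic code lookup.
Codon CGA -> Arg

Arg


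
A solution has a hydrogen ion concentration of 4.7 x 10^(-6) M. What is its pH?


pH = -log10([H+])
pH = -log10(4.7 x 10^(-6))
pH = 5.3279

5.3279


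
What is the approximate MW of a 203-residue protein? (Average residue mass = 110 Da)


MW = n_residues * 110 Da
MW = 203 * 110
MW = 22330 Da

22330 Da


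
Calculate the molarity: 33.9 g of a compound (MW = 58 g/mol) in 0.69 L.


C = (mass / MW) / volume
C = (33.9 / 58) / 0.69
C = 0.8471 M

0.8471 M


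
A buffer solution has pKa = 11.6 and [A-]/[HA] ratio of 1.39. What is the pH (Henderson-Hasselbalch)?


pH = pKa + log10([A-]/[HA])
pH = 11.6 + log10(1.39)
pH = 11.743

11.743


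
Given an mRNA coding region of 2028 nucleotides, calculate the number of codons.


codons = nucleotides / 3
codons = 2028 / 3 = 676

676


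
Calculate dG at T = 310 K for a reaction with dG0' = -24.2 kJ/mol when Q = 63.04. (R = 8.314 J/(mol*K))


dG = dG0' + RT * ln(Q) / 1000
dG = -24.2 + 8.314 * 310 * ln(63.04) / 1000
dG = -13.5201 kJ/mol

-13.5201 kJ/mol


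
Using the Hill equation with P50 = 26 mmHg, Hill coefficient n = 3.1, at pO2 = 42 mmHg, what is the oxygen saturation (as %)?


Y = pO2^n / (P50^n + pO2^n)
Y = 42^3.1 / (26^3.1 + 42^3.1)
Y = 81.56%

81.56%


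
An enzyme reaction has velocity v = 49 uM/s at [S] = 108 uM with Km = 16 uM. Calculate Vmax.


Vmax = v * (Km + [S]) / [S]
Vmax = 49 * (16 + 108) / 108
Vmax = 56.2593 uM/s

56.2593 uM/s


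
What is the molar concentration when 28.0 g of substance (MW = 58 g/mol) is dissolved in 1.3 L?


C = (mass / MW) / volume
C = (28.0 / 58) / 1.3
C = 0.3714 M

0.3714 M


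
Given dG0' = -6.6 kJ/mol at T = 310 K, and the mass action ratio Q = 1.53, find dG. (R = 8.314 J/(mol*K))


dG = dG0' + RT * ln(Q) / 1000
dG = -6.6 + 8.314 * 310 * ln(1.53) / 1000
dG = -5.5039 kJ/mol

-5.5039 kJ/mol


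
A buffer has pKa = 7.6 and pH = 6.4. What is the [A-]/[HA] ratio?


[A-]/[HA] = 10^(pH - pKa)
= 10^(6.4 - 7.6)
= 0.0631

0.0631


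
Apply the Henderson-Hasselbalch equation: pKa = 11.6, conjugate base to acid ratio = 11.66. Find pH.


pH = pKa + log10([A-]/[HA])
pH = 11.6 + log10(11.66)
pH = 12.6667

12.6667


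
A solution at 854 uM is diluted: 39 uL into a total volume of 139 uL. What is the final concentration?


C2 = C1 * V1 / V2
C2 = 854 * 39 / 139
C2 = 239.6115 uM

239.6115 uM


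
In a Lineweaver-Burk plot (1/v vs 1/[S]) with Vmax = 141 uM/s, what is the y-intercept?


y-intercept = 1/Vmax
= 1/141
= 0.0071 s/uM

0.0071 s/uM


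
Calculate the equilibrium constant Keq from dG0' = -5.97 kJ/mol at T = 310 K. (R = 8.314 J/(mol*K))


Keq = exp(-dG0 * 1000 / (R * T))
Keq = exp(-(-5.97) * 1000 / (8.314 * 310))
Keq = 10.1385

10.1385


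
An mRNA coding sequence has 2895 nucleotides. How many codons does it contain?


codons = nucleotides / 3
codons = 2895 / 3 = 965

965


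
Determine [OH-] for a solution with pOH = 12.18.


[OH-] = 10^(-pOH)
[OH-] = 10^(-12.18)
[OH-] = 6.607e-13 M

6.607e-13 M


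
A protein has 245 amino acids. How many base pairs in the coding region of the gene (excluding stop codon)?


Each amino acid = 1 codon = 3 bp
bp = 245 * 3 = 735 bp

735 bp


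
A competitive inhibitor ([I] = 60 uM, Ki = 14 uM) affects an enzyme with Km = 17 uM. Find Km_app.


Km_app = Km * (1 + [I]/Ki)
Km_app = 17 * (1 + 60/14)
Km_app = 89.8571 uM

89.8571 uM


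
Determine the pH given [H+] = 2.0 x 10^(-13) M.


pH = -log10([H+])
pH = -log10(2.0 x 10^(-13))
pH = 12.699

12.699


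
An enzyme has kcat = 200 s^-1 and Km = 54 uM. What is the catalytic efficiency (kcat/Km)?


Catalytic efficiency = kcat / Km
= 200 / 54
= 3.7037 uM^-1*s^-1

3.7037 uM^-1*s^-1


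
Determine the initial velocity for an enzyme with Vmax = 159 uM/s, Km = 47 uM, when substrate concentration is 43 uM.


v = Vmax * [S] / (Km + [S])
v = 159 * 43 / (47 + 43)
v = 75.9667 uM/s

75.9667 uM/s


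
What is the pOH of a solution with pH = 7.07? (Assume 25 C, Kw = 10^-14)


pOH = 14 - pH
pOH = 14 - 7.07
pOH = 6.93

6.93


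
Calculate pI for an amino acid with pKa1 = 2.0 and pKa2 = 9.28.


pI = (pKa1 + pKa2) / 2
pI = (2.0 + 9.28) / 2
pI = 5.64

5.64


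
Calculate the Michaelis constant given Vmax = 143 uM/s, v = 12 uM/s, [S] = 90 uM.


Km = [S] * (Vmax - v) / v
Km = 90 * (143 - 12) / 12
Km = 982.5 uM

982.5 uM


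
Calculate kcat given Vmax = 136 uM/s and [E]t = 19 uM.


kcat = Vmax / [E]t
kcat = 136 / 19
kcat = 7.1579 s^-1

7.1579 s^-1


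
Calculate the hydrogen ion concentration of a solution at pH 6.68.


[H+] = 10^(-pH)
[H+] = 10^(-6.68)
[H+] = 2.089e-07 M

2.089e-07 M


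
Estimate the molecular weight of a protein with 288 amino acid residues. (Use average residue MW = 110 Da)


MW = n_residues * 110 Da
MW = 288 * 110
MW = 31680 Da

31680 Da


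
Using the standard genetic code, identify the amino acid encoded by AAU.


Standard genetic code lookup.
Codon AAU -> Asn

Asn


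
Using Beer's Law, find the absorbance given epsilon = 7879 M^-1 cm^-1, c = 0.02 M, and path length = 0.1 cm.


A = epsilon * c * l
A = 7879 * 0.02 * 0.1
A = 15.758

15.758


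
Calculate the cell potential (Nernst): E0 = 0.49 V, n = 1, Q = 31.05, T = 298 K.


E = E0 - (RT/nF) * ln(Q)
E = 0.49 - (8.314 * 298 / (1 * 96485)) * ln(31.05)
E = 0.4018 V

0.4018 V


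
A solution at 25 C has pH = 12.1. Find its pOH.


pOH = 14 - pH
pOH = 14 - 12.1
pOH = 1.9

1.9


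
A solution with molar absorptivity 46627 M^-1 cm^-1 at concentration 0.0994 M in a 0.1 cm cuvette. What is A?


A = epsilon * c * l
A = 46627 * 0.0994 * 0.1
A = 463.4724

463.4724


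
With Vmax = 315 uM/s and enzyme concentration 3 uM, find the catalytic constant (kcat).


kcat = Vmax / [E]t
kcat = 315 / 3
kcat = 105.0 s^-1

105.0 s^-1


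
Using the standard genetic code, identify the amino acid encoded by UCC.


Standard genetic code lookup.
Codon UCC -> Ser

Ser


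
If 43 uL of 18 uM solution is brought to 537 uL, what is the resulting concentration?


C2 = C1 * V1 / V2
C2 = 18 * 43 / 537
C2 = 1.4413 uM

1.4413 uM


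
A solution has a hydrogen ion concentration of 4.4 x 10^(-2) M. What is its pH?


pH = -log10([H+])
pH = -log10(4.4 x 10^(-2))
pH = 1.3565

1.3565


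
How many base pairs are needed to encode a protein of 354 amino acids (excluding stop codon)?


Each amino acid = 1 codon = 3 bp
bp = 354 * 3 = 1062 bp

1062 bp


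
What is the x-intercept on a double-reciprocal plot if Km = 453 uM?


x-intercept = -1/Km
= -1/453
= -0.0022 1/uM

-0.0022 1/uM


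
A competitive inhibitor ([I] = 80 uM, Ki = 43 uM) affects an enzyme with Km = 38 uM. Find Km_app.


Km_app = Km * (1 + [I]/Ki)
Km_app = 38 * (1 + 80/43)
Km_app = 108.6977 uM

108.6977 uM


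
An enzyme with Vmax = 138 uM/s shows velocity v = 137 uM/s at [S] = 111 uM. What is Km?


Km = [S] * (Vmax - v) / v
Km = 111 * (138 - 137) / 137
Km = 0.8102 uM

0.8102 uM


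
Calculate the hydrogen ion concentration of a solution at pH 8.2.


[H+] = 10^(-pH)
[H+] = 10^(-8.2)
[H+] = 6.310e-09 M

6.310e-09 M


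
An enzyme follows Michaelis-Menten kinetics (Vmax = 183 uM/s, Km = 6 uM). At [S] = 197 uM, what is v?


v = Vmax * [S] / (Km + [S])
v = 183 * 197 / (6 + 197)
v = 177.5911 uM/s

177.5911 uM/s


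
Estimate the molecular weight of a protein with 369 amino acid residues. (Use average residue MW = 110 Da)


MW = n_residues * 110 Da
MW = 369 * 110
MW = 40590 Da

40590 Da


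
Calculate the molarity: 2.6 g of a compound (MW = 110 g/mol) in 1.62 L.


C = (mass / MW) / volume
C = (2.6 / 110) / 1.62
C = 0.0146 M

0.0146 M


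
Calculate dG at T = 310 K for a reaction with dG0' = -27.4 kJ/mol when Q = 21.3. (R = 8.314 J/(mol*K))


dG = dG0' + RT * ln(Q) / 1000
dG = -27.4 + 8.314 * 310 * ln(21.3) / 1000
dG = -19.5167 kJ/mol

-19.5167 kJ/mol


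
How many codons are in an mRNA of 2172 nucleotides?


codons = nucleotides / 3
codons = 2172 / 3 = 724

724


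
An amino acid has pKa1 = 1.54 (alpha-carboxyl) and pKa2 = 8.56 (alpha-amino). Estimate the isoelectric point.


pI = (pKa1 + pKa2) / 2
pI = (1.54 + 8.56) / 2
pI = 5.05

5.05


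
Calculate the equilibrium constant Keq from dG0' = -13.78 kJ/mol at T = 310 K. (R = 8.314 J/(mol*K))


Keq = exp(-dG0 * 1000 / (R * T))
Keq = exp(-(-13.78) * 1000 / (8.314 * 310))
Keq = 209.893

209.893


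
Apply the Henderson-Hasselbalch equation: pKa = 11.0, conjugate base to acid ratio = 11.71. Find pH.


pH = pKa + log10([A-]/[HA])
pH = 11.0 + log10(11.71)
pH = 12.0686

12.0686


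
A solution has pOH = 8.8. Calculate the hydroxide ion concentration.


[OH-] = 10^(-pOH)
[OH-] = 10^(-8.8)
[OH-] = 1.585e-09 M

1.585e-09 M


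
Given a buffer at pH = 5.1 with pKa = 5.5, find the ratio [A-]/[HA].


[A-]/[HA] = 10^(pH - pKa)
= 10^(5.1 - 5.5)
= 0.3981

0.3981


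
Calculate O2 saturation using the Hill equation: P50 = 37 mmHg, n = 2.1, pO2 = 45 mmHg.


Y = pO2^n / (P50^n + pO2^n)
Y = 45^2.1 / (37^2.1 + 45^2.1)
Y = 60.13%

60.13%


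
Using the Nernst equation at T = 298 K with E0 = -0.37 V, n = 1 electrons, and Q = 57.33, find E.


E = E0 - (RT/nF) * ln(Q)
E = -0.37 - (8.314 * 298 / (1 * 96485)) * ln(57.33)
E = -0.474 V

-0.474 V


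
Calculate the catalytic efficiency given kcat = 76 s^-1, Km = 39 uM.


Catalytic efficiency = kcat / Km
= 76 / 39
= 1.9487 uM^-1*s^-1

1.9487 uM^-1*s^-1


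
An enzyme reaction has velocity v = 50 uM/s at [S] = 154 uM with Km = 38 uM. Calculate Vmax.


Vmax = v * (Km + [S]) / [S]
Vmax = 50 * (38 + 154) / 154
Vmax = 62.3377 uM/s

62.3377 uM/s


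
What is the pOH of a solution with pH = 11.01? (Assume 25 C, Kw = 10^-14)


pOH = 14 - pH
pOH = 14 - 11.01
pOH = 2.99

2.99


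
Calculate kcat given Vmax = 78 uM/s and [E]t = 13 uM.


kcat = Vmax / [E]t
kcat = 78 / 13
kcat = 6.0 s^-1

6.0 s^-1


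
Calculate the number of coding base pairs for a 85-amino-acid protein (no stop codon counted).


Each amino acid = 1 codon = 3 bp
bp = 85 * 3 = 255 bp

255 bp


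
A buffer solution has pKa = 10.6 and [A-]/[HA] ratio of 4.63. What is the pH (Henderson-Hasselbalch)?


pH = pKa + log10([A-]/[HA])
pH = 10.6 + log10(4.63)
pH = 11.2656

11.2656


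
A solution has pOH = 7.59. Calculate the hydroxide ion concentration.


[OH-] = 10^(-pOH)
[OH-] = 10^(-7.59)
[OH-] = 2.570e-08 M

2.570e-08 M


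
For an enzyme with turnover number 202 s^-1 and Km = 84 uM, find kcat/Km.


Catalytic efficiency = kcat / Km
= 202 / 84
= 2.4048 uM^-1*s^-1

2.4048 uM^-1*s^-1


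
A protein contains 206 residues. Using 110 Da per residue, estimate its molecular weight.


MW = n_residues * 110 Da
MW = 206 * 110
MW = 22660 Da

22660 Da


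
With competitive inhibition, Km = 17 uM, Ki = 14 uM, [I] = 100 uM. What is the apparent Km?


Km_app = Km * (1 + [I]/Ki)
Km_app = 17 * (1 + 100/14)
Km_app = 138.4286 uM

138.4286 uM


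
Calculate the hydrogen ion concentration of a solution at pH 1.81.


[H+] = 10^(-pH)
[H+] = 10^(-1.81)
[H+] = 0.0155 M

0.0155 M


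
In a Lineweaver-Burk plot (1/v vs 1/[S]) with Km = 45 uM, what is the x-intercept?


x-intercept = -1/Km
= -1/45
= -0.0222 1/uM

-0.0222 1/uM


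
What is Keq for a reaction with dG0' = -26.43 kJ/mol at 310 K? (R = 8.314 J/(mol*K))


Keq = exp(-dG0 * 1000 / (R * T))
Keq = exp(-(-26.43) * 1000 / (8.314 * 310))
Keq = 28417.4531

28417.4531


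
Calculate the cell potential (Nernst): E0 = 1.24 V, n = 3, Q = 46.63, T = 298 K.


E = E0 - (RT/nF) * ln(Q)
E = 1.24 - (8.314 * 298 / (3 * 96485)) * ln(46.63)
E = 1.2071 V

1.2071 V


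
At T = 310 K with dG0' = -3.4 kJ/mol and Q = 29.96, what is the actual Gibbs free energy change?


dG = dG0' + RT * ln(Q) / 1000
dG = -3.4 + 8.314 * 310 * ln(29.96) / 1000
dG = 5.3626 kJ/mol

5.3626 kJ/mol


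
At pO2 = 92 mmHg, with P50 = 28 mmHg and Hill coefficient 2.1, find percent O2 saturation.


Y = pO2^n / (P50^n + pO2^n)
Y = 92^2.1 / (28^2.1 + 92^2.1)
Y = 92.4%

92.4%


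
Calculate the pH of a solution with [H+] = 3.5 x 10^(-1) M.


pH = -log10([H+])
pH = -log10(3.5 x 10^(-1))
pH = 0.4559

0.4559


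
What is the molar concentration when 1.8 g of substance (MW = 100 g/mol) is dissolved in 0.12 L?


C = (mass / MW) / volume
C = (1.8 / 100) / 0.12
C = 0.15 M

0.15 M


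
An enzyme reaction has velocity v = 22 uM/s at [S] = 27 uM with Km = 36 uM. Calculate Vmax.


Vmax = v * (Km + [S]) / [S]
Vmax = 22 * (36 + 27) / 27
Vmax = 51.3333 uM/s

51.3333 uM/s


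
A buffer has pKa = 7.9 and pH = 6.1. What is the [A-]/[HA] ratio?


[A-]/[HA] = 10^(pH - pKa)
= 10^(6.1 - 7.9)
= 0.0158

0.0158


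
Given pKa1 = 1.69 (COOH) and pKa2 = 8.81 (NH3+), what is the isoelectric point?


pI = (pKa1 + pKa2) / 2
pI = (1.69 + 8.81) / 2
pI = 5.25

5.25


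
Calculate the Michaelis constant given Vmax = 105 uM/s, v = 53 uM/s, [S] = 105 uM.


Km = [S] * (Vmax - v) / v
Km = 105 * (105 - 53) / 53
Km = 103.0189 uM

103.0189 uM


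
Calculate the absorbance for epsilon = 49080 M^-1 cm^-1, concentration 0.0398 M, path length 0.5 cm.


A = epsilon * c * l
A = 49080 * 0.0398 * 0.5
A = 976.692

976.692


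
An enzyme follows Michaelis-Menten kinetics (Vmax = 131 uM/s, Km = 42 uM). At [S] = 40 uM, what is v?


v = Vmax * [S] / (Km + [S])
v = 131 * 40 / (42 + 40)
v = 63.9024 uM/s

63.9024 uM/s


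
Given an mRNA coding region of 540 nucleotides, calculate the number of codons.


codons = nucleotides / 3
codons = 540 / 3 = 180

180
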